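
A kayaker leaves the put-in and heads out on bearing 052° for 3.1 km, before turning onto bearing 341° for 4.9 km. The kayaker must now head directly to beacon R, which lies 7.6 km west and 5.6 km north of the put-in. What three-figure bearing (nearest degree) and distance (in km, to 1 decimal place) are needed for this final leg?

264°, 8.5 km

Leg 1 (052°, 3.1 km): east 3.1 sin 52° = 2.44, north 3.1 cos 52° = 1.91
Leg 2 (341°, 4.9 km): east 4.9 sin 341° = -1.60, north 4.9 cos 341° = 4.63
Current position: (0.85, 6.54). Target: (-7.6, 5.6). Remaining: Δeast = -8.45, Δnorth = -0.94.
Bearing = atan2(-8.45, -0.94) mod 360° = 263.64°; distance = √((-8.45)² + (-0.94)²) = 8.500 km.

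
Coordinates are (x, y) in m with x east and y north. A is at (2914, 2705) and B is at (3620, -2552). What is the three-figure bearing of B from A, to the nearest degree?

172°

Δeast = 3620 − 2914 = 706.00; Δnorth = -2552 − 2705 = -5257.00.
Bearing = atan2(Δeast, Δnorth) mod 360° = 172.35° ≈ 172°.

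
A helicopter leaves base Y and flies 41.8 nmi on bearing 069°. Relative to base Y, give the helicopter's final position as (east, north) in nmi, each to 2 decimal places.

(39.02, 14.98)

Leg 1 (069°, 41.8 nmi): east 41.8 sin 69° = 39.02, north 41.8 cos 69° = 14.98
Summing: 39.02 nmi east, 14.98 nmi north → (39.02, 14.98).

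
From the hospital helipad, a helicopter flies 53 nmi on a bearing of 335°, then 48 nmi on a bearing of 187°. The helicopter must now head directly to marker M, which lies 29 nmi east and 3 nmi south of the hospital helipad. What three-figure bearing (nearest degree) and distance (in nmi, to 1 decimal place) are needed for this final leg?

Leg 1 (335°, 53 nmi): east 53 sin 335° = -22.40, north 53 cos 335° = 48.03
Leg 2 (187°, 48 nmi): east 48 sin 187° = -5.85, north 48 cos 187° = -47.64
Current position: (-28.25, 0.39). Target: (29, -3). Remaining: Δeast = 57.25, Δnorth = -3.39.
Bearing = atan2(57.25, -3.39) mod 360° = 93.39°; distance = √((57.25)² + (-3.39)²) = 57.349 nmi.

093°, 57.3 nmi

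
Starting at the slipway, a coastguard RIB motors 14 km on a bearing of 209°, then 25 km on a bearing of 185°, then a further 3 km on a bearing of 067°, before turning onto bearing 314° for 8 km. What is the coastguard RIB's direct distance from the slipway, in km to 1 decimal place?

32.7 km

Leg 1 (209°, 14 km): east 14 sin 209° = -6.79, north 14 cos 209° = -12.24
Leg 2 (185°, 25 km): east 25 sin 185° = -2.18, north 25 cos 185° = -24.90
Leg 3 (067°, 3 km): east 3 sin 67° = 2.76, north 3 cos 67° = 1.17
Leg 4 (314°, 8 km): east 8 sin 314° = -5.75, north 8 cos 314° = 5.56
Net: -11.96 east, -30.42 north. Distance = √((-11.96)² + (-30.42)²) = 32.687 km.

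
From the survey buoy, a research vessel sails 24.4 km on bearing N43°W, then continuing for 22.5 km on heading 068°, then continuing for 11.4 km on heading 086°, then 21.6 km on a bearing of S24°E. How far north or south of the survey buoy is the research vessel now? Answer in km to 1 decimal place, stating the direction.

7.3 km north

Leg 1 (N43°W, 24.4 km): east 24.4 sin 317° = -16.64, north 24.4 cos 317° = 17.85
Leg 2 (068°, 22.5 km): east 22.5 sin 68° = 20.86, north 22.5 cos 68° = 8.43
Leg 3 (086°, 11.4 km): east 11.4 sin 86° = 11.37, north 11.4 cos 86° = 0.80
Leg 4 (S24°E, 21.6 km): east 21.6 sin 156° = 8.79, north 21.6 cos 156° = -19.73
Net north component: 7.34 km.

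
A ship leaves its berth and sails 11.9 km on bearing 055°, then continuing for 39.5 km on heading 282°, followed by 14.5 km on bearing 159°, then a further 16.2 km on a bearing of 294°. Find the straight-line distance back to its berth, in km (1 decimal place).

39.3 km

Leg 1 (055°, 11.9 km): east 11.9 sin 55° = 9.75, north 11.9 cos 55° = 6.83
Leg 2 (282°, 39.5 km): east 39.5 sin 282° = -38.64, north 39.5 cos 282° = 8.21
Leg 3 (159°, 14.5 km): east 14.5 sin 159° = 5.20, north 14.5 cos 159° = -13.54
Leg 4 (294°, 16.2 km): east 16.2 sin 294° = -14.80, north 16.2 cos 294° = 6.59
Net: -38.49 east, 8.09 north. Distance = √((-38.49)² + (8.09)²) = 39.333 km.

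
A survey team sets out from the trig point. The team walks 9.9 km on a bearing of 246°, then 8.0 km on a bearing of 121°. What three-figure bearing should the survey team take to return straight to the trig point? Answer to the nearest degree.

015°

Leg 1 (246°, 9.9 km): east 9.9 sin 246° = -9.04, north 9.9 cos 246° = -4.03
Leg 2 (121°, 8.0 km): east 8.0 sin 121° = 6.86, north 8.0 cos 121° = -4.12
Net displacement: -2.19 east, -8.15 north. Direction back to start is (2.19, 8.15): bearing = atan2(2.19, 8.15) mod 360° = 15.02° ≈ 015°.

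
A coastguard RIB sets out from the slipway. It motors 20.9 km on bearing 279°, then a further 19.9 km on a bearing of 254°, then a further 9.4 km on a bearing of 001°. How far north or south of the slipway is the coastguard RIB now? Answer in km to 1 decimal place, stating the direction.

7.2 km north

Leg 1 (279°, 20.9 km): east 20.9 sin 279° = -20.64, north 20.9 cos 279° = 3.27
Leg 2 (254°, 19.9 km): east 19.9 sin 254° = -19.13, north 19.9 cos 254° = -5.49
Leg 3 (001°, 9.4 km): east 9.4 sin 1° = 0.16, north 9.4 cos 1° = 9.40
Net north component: 7.18 km.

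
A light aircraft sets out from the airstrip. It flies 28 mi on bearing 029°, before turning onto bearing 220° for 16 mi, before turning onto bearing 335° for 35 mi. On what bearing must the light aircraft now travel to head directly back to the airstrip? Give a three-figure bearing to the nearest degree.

165°

Leg 1 (029°, 28 mi): east 28 sin 29° = 13.57, north 28 cos 29° = 24.49
Leg 2 (220°, 16 mi): east 16 sin 220° = -10.28, north 16 cos 220° = -12.26
Leg 3 (335°, 35 mi): east 35 sin 335° = -14.79, north 35 cos 335° = 31.72
Net displacement: -11.50 east, 43.95 north. Direction back to start is (11.50, -43.95): bearing = atan2(11.50, -43.95) mod 360° = 165.34° ≈ 165°.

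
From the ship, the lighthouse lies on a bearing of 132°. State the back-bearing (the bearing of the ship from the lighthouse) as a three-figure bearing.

312°

Back-bearing = 132° + 180° = 312°.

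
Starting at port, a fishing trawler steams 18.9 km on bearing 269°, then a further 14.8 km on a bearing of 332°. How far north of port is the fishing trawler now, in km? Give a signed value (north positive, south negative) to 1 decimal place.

Leg 1 (269°, 18.9 km): east 18.9 sin 269° = -18.90, north 18.9 cos 269° = -0.33
Leg 2 (332°, 14.8 km): east 14.8 sin 332° = -6.95, north 14.8 cos 332° = 13.07
Net north component: 12.74 km.

12.7 km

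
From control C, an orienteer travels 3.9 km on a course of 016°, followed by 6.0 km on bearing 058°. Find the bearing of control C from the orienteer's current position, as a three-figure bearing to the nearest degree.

Leg 1 (016°, 3.9 km): east 3.9 sin 16° = 1.07, north 3.9 cos 16° = 3.75
Leg 2 (058°, 6.0 km): east 6.0 sin 58° = 5.09, north 6.0 cos 58° = 3.18
Net displacement: 6.16 east, 6.93 north. Direction back to start is (-6.16, -6.93): bearing = atan2(-6.16, -6.93) mod 360° = 221.66° ≈ 222°.

222°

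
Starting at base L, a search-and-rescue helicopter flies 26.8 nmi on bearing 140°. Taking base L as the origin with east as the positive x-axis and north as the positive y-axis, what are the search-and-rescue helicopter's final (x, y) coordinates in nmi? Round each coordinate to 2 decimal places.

(17.23, -20.53)

Leg 1 (140°, 26.8 nmi): east 26.8 sin 140° = 17.23, north 26.8 cos 140° = -20.53
Summing: 17.23 nmi east, -20.53 nmi north → (17.23, -20.53).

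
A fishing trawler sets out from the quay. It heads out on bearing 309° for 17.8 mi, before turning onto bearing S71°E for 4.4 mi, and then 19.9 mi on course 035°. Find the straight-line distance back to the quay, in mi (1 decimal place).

Leg 1 (309°, 17.8 mi): east 17.8 sin 309° = -13.83, north 17.8 cos 309° = 11.20
Leg 2 (S71°E, 4.4 mi): east 4.4 sin 109° = 4.16, north 4.4 cos 109° = -1.43
Leg 3 (035°, 19.9 mi): east 19.9 sin 35° = 11.41, north 19.9 cos 35° = 16.30
Net: 1.74 east, 26.07 north. Distance = √((1.74)² + (26.07)²) = 26.129 mi.

26.1 mi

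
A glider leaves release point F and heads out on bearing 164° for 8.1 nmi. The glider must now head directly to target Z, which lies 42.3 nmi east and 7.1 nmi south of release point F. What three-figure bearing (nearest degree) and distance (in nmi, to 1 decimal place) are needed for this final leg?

Leg 1 (164°, 8.1 nmi): east 8.1 sin 164° = 2.23, north 8.1 cos 164° = -7.79
Current position: (2.23, -7.79). Target: (42.3, -7.1). Remaining: Δeast = 40.07, Δnorth = 0.69.
Bearing = atan2(40.07, 0.69) mod 360° = 89.02°; distance = √((40.07)² + (0.69)²) = 40.073 nmi.

089°, 40.1 nmi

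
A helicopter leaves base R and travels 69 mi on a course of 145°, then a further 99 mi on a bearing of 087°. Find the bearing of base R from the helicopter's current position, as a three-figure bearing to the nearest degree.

Leg 1 (145°, 69 mi): east 69 sin 145° = 39.58, north 69 cos 145° = -56.52
Leg 2 (087°, 99 mi): east 99 sin 87° = 98.86, north 99 cos 87° = 5.18
Net displacement: 138.44 east, -51.34 north. Direction back to start is (-138.44, 51.34): bearing = atan2(-138.44, 51.34) mod 360° = 290.35° ≈ 290°.

290°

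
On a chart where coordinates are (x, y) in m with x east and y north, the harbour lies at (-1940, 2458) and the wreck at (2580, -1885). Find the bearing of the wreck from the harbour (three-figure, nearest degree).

Δeast = 2580 − -1940 = 4520.00; Δnorth = -1885 − 2458 = -4343.00.
Bearing = atan2(Δeast, Δnorth) mod 360° = 133.86° ≈ 134°.

134°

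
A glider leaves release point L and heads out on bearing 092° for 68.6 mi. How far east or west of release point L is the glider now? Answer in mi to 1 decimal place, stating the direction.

68.6 mi east

Leg 1 (092°, 68.6 mi): east 68.6 sin 92° = 68.56, north 68.6 cos 92° = -2.39
Net east component: 68.56 mi.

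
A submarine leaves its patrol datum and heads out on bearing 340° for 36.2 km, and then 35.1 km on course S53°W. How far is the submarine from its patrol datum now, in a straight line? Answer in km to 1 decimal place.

Leg 1 (340°, 36.2 km): east 36.2 sin 340° = -12.38, north 36.2 cos 340° = 34.02
Leg 2 (S53°W, 35.1 km): east 35.1 sin 233° = -28.03, north 35.1 cos 233° = -21.12
Net: -40.41 east, 12.89 north. Distance = √((-40.41)² + (12.89)²) = 42.420 km.

42.4 km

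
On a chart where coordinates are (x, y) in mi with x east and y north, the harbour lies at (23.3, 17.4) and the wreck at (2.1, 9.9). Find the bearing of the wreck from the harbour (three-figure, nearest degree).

Δeast = 2.1 − 23.3 = -21.20; Δnorth = 9.9 − 17.4 = -7.50.
Bearing = atan2(Δeast, Δnorth) mod 360° = 250.52° ≈ 251°.

251°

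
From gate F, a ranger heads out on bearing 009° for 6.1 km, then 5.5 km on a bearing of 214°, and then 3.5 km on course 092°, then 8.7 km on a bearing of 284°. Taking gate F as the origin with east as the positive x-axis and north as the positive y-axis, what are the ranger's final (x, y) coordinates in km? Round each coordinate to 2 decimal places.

Leg 1 (009°, 6.1 km): east 6.1 sin 9° = 0.95, north 6.1 cos 9° = 6.02
Leg 2 (214°, 5.5 km): east 5.5 sin 214° = -3.08, north 5.5 cos 214° = -4.56
Leg 3 (092°, 3.5 km): east 3.5 sin 92° = 3.50, north 3.5 cos 92° = -0.12
Leg 4 (284°, 8.7 km): east 8.7 sin 284° = -8.44, north 8.7 cos 284° = 2.10
Summing: -7.07 km east, 3.45 km north → (-7.07, 3.45).

(-7.07, 3.45)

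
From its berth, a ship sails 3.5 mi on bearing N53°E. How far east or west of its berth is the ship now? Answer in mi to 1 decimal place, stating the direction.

Leg 1 (N53°E, 3.5 mi): east 3.5 sin 53° = 2.80, north 3.5 cos 53° = 2.11
Net east component: 2.80 mi.

2.8 mi east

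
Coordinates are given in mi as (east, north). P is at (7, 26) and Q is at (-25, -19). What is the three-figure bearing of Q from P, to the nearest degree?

215°

Δeast = -25 − 7 = -32.00; Δnorth = -19 − 26 = -45.00.
Bearing = atan2(Δeast, Δnorth) mod 360° = 215.42° ≈ 215°.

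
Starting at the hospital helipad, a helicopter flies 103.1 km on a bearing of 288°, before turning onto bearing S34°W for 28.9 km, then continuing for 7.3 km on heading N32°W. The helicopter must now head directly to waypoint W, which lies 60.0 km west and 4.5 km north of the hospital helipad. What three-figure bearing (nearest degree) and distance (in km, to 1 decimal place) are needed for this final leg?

Leg 1 (288°, 103.1 km): east 103.1 sin 288° = -98.05, north 103.1 cos 288° = 31.86
Leg 2 (S34°W, 28.9 km): east 28.9 sin 214° = -16.16, north 28.9 cos 214° = -23.96
Leg 3 (N32°W, 7.3 km): east 7.3 sin 328° = -3.87, north 7.3 cos 328° = 6.19
Current position: (-118.08, 14.09). Target: (-60.0, 4.5). Remaining: Δeast = 58.08, Δnorth = -9.59.
Bearing = atan2(58.08, -9.59) mod 360° = 99.38°; distance = √((58.08)² + (-9.59)²) = 58.870 km.

099°, 58.9 km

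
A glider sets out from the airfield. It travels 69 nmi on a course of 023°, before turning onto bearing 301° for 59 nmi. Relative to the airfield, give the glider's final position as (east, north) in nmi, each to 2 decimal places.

(-23.61, 93.90)

Leg 1 (023°, 69 nmi): east 69 sin 23° = 26.96, north 69 cos 23° = 63.51
Leg 2 (301°, 59 nmi): east 59 sin 301° = -50.57, north 59 cos 301° = 30.39
Summing: -23.61 nmi east, 93.90 nmi north → (-23.61, 93.90).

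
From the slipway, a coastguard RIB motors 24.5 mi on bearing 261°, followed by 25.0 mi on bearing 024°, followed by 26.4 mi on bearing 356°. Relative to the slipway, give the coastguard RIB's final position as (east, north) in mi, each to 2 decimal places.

(-15.87, 45.34)

Leg 1 (261°, 24.5 mi): east 24.5 sin 261° = -24.20, north 24.5 cos 261° = -3.83
Leg 2 (024°, 25.0 mi): east 25.0 sin 24° = 10.17, north 25.0 cos 24° = 22.84
Leg 3 (356°, 26.4 mi): east 26.4 sin 356° = -1.84, north 26.4 cos 356° = 26.34
Summing: -15.87 mi east, 45.34 mi north → (-15.87, 45.34).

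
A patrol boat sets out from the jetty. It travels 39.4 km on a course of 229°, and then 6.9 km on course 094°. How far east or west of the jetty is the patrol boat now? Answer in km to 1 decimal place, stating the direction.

Leg 1 (229°, 39.4 km): east 39.4 sin 229° = -29.74, north 39.4 cos 229° = -25.85
Leg 2 (094°, 6.9 km): east 6.9 sin 94° = 6.88, north 6.9 cos 94° = -0.48
Net east component: -22.85 km.

22.9 km west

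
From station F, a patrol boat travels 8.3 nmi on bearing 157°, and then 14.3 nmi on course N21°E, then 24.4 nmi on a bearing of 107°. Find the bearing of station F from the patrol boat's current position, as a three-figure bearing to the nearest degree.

273°

Leg 1 (157°, 8.3 nmi): east 8.3 sin 157° = 3.24, north 8.3 cos 157° = -7.64
Leg 2 (N21°E, 14.3 nmi): east 14.3 sin 21° = 5.12, north 14.3 cos 21° = 13.35
Leg 3 (107°, 24.4 nmi): east 24.4 sin 107° = 23.33, north 24.4 cos 107° = -7.13
Net displacement: 31.70 east, -1.42 north. Direction back to start is (-31.70, 1.42): bearing = atan2(-31.70, 1.42) mod 360° = 272.57° ≈ 273°.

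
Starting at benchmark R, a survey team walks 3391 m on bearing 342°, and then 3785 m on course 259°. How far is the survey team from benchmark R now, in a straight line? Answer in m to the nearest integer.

5381 m

Leg 1 (342°, 3391 m): east 3391 sin 342° = -1047.88, north 3391 cos 342° = 3225.03
Leg 2 (259°, 3785 m): east 3785 sin 259° = -3715.46, north 3785 cos 259° = -722.21
Net: -4763.34 east, 2502.82 north. Distance = √((-4763.34)² + (2502.82)²) = 5380.843 m.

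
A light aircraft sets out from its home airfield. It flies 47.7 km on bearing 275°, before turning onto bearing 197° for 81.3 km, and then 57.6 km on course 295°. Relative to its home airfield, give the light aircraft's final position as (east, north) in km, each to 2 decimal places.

(-123.49, -49.25)

Leg 1 (275°, 47.7 km): east 47.7 sin 275° = -47.52, north 47.7 cos 275° = 4.16
Leg 2 (197°, 81.3 km): east 81.3 sin 197° = -23.77, north 81.3 cos 197° = -77.75
Leg 3 (295°, 57.6 km): east 57.6 sin 295° = -52.20, north 57.6 cos 295° = 24.34
Summing: -123.49 km east, -49.25 km north → (-123.49, -49.25).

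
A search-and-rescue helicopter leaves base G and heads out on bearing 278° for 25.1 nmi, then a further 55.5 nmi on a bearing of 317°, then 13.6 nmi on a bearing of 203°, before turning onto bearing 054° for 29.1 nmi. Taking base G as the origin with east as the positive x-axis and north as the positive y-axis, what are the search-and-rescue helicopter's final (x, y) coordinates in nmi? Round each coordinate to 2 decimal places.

Leg 1 (278°, 25.1 nmi): east 25.1 sin 278° = -24.86, north 25.1 cos 278° = 3.49
Leg 2 (317°, 55.5 nmi): east 55.5 sin 317° = -37.85, north 55.5 cos 317° = 40.59
Leg 3 (203°, 13.6 nmi): east 13.6 sin 203° = -5.31, north 13.6 cos 203° = -12.52
Leg 4 (054°, 29.1 nmi): east 29.1 sin 54° = 23.54, north 29.1 cos 54° = 17.10
Summing: -44.48 nmi east, 48.67 nmi north → (-44.48, 48.67).

(-44.48, 48.67)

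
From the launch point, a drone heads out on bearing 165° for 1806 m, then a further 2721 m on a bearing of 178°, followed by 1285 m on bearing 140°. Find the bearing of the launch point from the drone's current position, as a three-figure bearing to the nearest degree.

346°

Leg 1 (165°, 1806 m): east 1806 sin 165° = 467.43, north 1806 cos 165° = -1744.46
Leg 2 (178°, 2721 m): east 2721 sin 178° = 94.96, north 2721 cos 178° = -2719.34
Leg 3 (140°, 1285 m): east 1285 sin 140° = 825.98, north 1285 cos 140° = -984.37
Net displacement: 1388.37 east, -5448.17 north. Direction back to start is (-1388.37, 5448.17): bearing = atan2(-1388.37, 5448.17) mod 360° = 345.70° ≈ 346°.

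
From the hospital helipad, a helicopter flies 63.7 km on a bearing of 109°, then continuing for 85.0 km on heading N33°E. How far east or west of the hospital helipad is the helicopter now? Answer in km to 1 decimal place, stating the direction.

106.5 km east

Leg 1 (109°, 63.7 km): east 63.7 sin 109° = 60.23, north 63.7 cos 109° = -20.74
Leg 2 (N33°E, 85.0 km): east 85.0 sin 33° = 46.29, north 85.0 cos 33° = 71.29
Net east component: 106.52 km.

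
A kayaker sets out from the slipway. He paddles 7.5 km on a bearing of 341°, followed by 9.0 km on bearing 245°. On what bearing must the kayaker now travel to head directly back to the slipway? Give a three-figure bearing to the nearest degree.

107°

Leg 1 (341°, 7.5 km): east 7.5 sin 341° = -2.44, north 7.5 cos 341° = 7.09
Leg 2 (245°, 9.0 km): east 9.0 sin 245° = -8.16, north 9.0 cos 245° = -3.80
Net displacement: -10.60 east, 3.29 north. Direction back to start is (10.60, -3.29): bearing = atan2(10.60, -3.29) mod 360° = 107.23° ≈ 107°.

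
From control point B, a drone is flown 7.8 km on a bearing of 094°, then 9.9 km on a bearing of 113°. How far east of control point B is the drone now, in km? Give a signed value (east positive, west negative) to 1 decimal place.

Leg 1 (094°, 7.8 km): east 7.8 sin 94° = 7.78, north 7.8 cos 94° = -0.54
Leg 2 (113°, 9.9 km): east 9.9 sin 113° = 9.11, north 9.9 cos 113° = -3.87
Net east component: 16.89 km.

16.9 km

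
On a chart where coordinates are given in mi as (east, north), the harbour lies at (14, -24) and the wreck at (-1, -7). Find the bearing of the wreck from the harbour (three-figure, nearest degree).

Δeast = -1 − 14 = -15.00; Δnorth = -7 − -24 = 17.00.
Bearing = atan2(Δeast, Δnorth) mod 360° = 318.58° ≈ 319°.

319°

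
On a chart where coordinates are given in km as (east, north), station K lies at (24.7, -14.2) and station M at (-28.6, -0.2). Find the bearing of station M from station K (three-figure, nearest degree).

285°

Δeast = -28.6 − 24.7 = -53.30; Δnorth = -0.2 − -14.2 = 14.00.
Bearing = atan2(Δeast, Δnorth) mod 360° = 284.72° ≈ 285°.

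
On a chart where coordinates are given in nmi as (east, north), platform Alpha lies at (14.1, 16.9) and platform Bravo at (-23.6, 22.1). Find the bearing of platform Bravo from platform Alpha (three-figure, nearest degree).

Δeast = -23.6 − 14.1 = -37.70; Δnorth = 22.1 − 16.9 = 5.20.
Bearing = atan2(Δeast, Δnorth) mod 360° = 277.85° ≈ 278°.

278°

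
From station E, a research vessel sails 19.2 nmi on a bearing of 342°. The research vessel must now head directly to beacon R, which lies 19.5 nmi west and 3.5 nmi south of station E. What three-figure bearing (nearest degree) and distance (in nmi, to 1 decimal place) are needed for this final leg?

212°, 25.6 nmi

Leg 1 (342°, 19.2 nmi): east 19.2 sin 342° = -5.93, north 19.2 cos 342° = 18.26
Current position: (-5.93, 18.26). Target: (-19.5, -3.5). Remaining: Δeast = -13.57, Δnorth = -21.76.
Bearing = atan2(-13.57, -21.76) mod 360° = 211.94°; distance = √((-13.57)² + (-21.76)²) = 25.643 nmi.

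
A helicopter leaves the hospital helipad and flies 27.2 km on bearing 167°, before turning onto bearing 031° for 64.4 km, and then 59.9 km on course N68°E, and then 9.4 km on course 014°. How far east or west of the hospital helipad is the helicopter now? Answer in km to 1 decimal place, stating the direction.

97.1 km east

Leg 1 (167°, 27.2 km): east 27.2 sin 167° = 6.12, north 27.2 cos 167° = -26.50
Leg 2 (031°, 64.4 km): east 64.4 sin 31° = 33.17, north 64.4 cos 31° = 55.20
Leg 3 (N68°E, 59.9 km): east 59.9 sin 68° = 55.54, north 59.9 cos 68° = 22.44
Leg 4 (014°, 9.4 km): east 9.4 sin 14° = 2.27, north 9.4 cos 14° = 9.12
Net east component: 97.10 km.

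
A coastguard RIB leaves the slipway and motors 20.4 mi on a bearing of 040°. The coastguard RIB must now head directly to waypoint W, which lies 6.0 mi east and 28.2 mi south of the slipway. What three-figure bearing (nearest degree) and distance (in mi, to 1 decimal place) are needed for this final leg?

Leg 1 (040°, 20.4 mi): east 20.4 sin 40° = 13.11, north 20.4 cos 40° = 15.63
Current position: (13.11, 15.63). Target: (6.0, -28.2). Remaining: Δeast = -7.11, Δnorth = -43.83.
Bearing = atan2(-7.11, -43.83) mod 360° = 189.22°; distance = √((-7.11)² + (-43.83)²) = 44.401 mi.

189°, 44.4 mi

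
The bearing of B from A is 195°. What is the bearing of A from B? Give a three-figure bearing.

Back-bearing = 195° − 180° = 015°.

015°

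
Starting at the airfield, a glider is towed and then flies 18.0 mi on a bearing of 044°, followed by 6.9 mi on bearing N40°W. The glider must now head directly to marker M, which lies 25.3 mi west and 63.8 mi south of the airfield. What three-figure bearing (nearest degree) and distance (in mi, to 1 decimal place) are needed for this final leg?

Leg 1 (044°, 18.0 mi): east 18.0 sin 44° = 12.50, north 18.0 cos 44° = 12.95
Leg 2 (N40°W, 6.9 mi): east 6.9 sin 320° = -4.44, north 6.9 cos 320° = 5.29
Current position: (8.07, 18.23). Target: (-25.3, -63.8). Remaining: Δeast = -33.37, Δnorth = -82.03.
Bearing = atan2(-33.37, -82.03) mod 360° = 202.13°; distance = √((-33.37)² + (-82.03)²) = 88.561 mi.

202°, 88.6 mi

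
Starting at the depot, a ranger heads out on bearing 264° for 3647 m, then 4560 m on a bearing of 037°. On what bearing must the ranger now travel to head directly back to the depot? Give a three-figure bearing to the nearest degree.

Leg 1 (264°, 3647 m): east 3647 sin 264° = -3627.02, north 3647 cos 264° = -381.22
Leg 2 (037°, 4560 m): east 4560 sin 37° = 2744.28, north 4560 cos 37° = 3641.78
Net displacement: -882.74 east, 3260.56 north. Direction back to start is (882.74, -3260.56): bearing = atan2(882.74, -3260.56) mod 360° = 164.85° ≈ 165°.

165°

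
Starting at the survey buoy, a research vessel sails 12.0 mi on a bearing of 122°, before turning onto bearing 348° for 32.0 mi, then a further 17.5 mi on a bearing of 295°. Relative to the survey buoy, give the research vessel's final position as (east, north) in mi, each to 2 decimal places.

(-12.34, 32.34)

Leg 1 (122°, 12.0 mi): east 12.0 sin 122° = 10.18, north 12.0 cos 122° = -6.36
Leg 2 (348°, 32.0 mi): east 32.0 sin 348° = -6.65, north 32.0 cos 348° = 31.30
Leg 3 (295°, 17.5 mi): east 17.5 sin 295° = -15.86, north 17.5 cos 295° = 7.40
Summing: -12.34 mi east, 32.34 mi north → (-12.34, 32.34).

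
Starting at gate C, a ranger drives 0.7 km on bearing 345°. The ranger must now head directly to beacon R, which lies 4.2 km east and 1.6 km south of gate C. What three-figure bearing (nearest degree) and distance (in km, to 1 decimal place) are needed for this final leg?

117°, 4.9 km

Leg 1 (345°, 0.7 km): east 0.7 sin 345° = -0.18, north 0.7 cos 345° = 0.68
Current position: (-0.18, 0.68). Target: (4.2, -1.6). Remaining: Δeast = 4.38, Δnorth = -2.28.
Bearing = atan2(4.38, -2.28) mod 360° = 117.45°; distance = √((4.38)² + (-2.28)²) = 4.937 km.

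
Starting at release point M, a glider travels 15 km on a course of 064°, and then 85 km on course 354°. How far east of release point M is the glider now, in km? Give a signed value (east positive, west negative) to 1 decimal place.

Leg 1 (064°, 15 km): east 15 sin 64° = 13.48, north 15 cos 64° = 6.58
Leg 2 (354°, 85 km): east 85 sin 354° = -8.88, north 85 cos 354° = 84.53
Net east component: 4.60 km.

4.6 km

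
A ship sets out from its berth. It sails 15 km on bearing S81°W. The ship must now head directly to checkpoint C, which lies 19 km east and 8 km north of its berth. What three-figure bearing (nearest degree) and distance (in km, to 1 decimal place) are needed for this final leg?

073°, 35.4 km

Leg 1 (S81°W, 15 km): east 15 sin 261° = -14.82, north 15 cos 261° = -2.35
Current position: (-14.82, -2.35). Target: (19, 8). Remaining: Δeast = 33.82, Δnorth = 10.35.
Bearing = atan2(33.82, 10.35) mod 360° = 72.99°; distance = √((33.82)² + (10.35)²) = 35.363 km.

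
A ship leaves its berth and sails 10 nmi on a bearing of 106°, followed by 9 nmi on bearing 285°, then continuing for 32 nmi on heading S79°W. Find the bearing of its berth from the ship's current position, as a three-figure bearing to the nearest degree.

078°

Leg 1 (106°, 10 nmi): east 10 sin 106° = 9.61, north 10 cos 106° = -2.76
Leg 2 (285°, 9 nmi): east 9 sin 285° = -8.69, north 9 cos 285° = 2.33
Leg 3 (S79°W, 32 nmi): east 32 sin 259° = -31.41, north 32 cos 259° = -6.11
Net displacement: -30.49 east, -6.53 north. Direction back to start is (30.49, 6.53): bearing = atan2(30.49, 6.53) mod 360° = 77.91° ≈ 078°.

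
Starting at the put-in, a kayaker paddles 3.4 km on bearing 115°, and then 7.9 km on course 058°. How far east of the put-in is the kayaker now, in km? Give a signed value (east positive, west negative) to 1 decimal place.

Leg 1 (115°, 3.4 km): east 3.4 sin 115° = 3.08, north 3.4 cos 115° = -1.44
Leg 2 (058°, 7.9 km): east 7.9 sin 58° = 6.70, north 7.9 cos 58° = 4.19
Net east component: 9.78 km.

9.8 km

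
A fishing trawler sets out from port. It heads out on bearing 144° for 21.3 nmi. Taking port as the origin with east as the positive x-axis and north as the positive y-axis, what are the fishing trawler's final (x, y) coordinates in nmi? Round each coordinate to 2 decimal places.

(12.52, -17.23)

Leg 1 (144°, 21.3 nmi): east 21.3 sin 144° = 12.52, north 21.3 cos 144° = -17.23
Summing: 12.52 nmi east, -17.23 nmi north → (12.52, -17.23).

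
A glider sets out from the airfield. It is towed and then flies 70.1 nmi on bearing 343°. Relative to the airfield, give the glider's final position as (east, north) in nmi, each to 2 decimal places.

Leg 1 (343°, 70.1 nmi): east 70.1 sin 343° = -20.50, north 70.1 cos 343° = 67.04
Summing: -20.50 nmi east, 67.04 nmi north → (-20.50, 67.04).

(-20.50, 67.04)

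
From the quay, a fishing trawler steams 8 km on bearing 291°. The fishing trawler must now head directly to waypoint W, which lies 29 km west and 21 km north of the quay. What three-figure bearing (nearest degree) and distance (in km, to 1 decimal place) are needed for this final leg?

Leg 1 (291°, 8 km): east 8 sin 291° = -7.47, north 8 cos 291° = 2.87
Current position: (-7.47, 2.87). Target: (-29, 21). Remaining: Δeast = -21.53, Δnorth = 18.13.
Bearing = atan2(-21.53, 18.13) mod 360° = 310.10°; distance = √((-21.53)² + (18.13)²) = 28.150 km.

310°, 28.1 km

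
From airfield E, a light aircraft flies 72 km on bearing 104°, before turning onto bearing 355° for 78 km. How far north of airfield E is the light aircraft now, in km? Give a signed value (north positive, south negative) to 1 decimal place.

60.3 km

Leg 1 (104°, 72 km): east 72 sin 104° = 69.86, north 72 cos 104° = -17.42
Leg 2 (355°, 78 km): east 78 sin 355° = -6.80, north 78 cos 355° = 77.70
Net north component: 60.28 km.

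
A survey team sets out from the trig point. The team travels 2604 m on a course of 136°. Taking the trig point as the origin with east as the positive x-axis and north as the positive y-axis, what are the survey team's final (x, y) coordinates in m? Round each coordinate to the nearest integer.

(1809, -1873)

Leg 1 (136°, 2604 m): east 2604 sin 136° = 1808.89, north 2604 cos 136° = -1873.16
Summing: 1808.89 m east, -1873.16 m north → (1809, -1873).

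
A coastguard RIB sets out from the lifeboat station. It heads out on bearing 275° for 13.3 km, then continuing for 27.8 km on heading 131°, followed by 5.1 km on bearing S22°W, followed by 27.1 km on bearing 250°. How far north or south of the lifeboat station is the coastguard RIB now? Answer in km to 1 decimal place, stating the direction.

Leg 1 (275°, 13.3 km): east 13.3 sin 275° = -13.25, north 13.3 cos 275° = 1.16
Leg 2 (131°, 27.8 km): east 27.8 sin 131° = 20.98, north 27.8 cos 131° = -18.24
Leg 3 (S22°W, 5.1 km): east 5.1 sin 202° = -1.91, north 5.1 cos 202° = -4.73
Leg 4 (250°, 27.1 km): east 27.1 sin 250° = -25.47, north 27.1 cos 250° = -9.27
Net north component: -31.08 km.

31.1 km south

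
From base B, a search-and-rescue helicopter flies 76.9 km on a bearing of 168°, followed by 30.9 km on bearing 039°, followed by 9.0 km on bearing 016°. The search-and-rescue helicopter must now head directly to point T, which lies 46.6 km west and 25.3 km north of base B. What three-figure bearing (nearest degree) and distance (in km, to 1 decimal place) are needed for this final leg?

Leg 1 (168°, 76.9 km): east 76.9 sin 168° = 15.99, north 76.9 cos 168° = -75.22
Leg 2 (039°, 30.9 km): east 30.9 sin 39° = 19.45, north 30.9 cos 39° = 24.01
Leg 3 (016°, 9.0 km): east 9.0 sin 16° = 2.48, north 9.0 cos 16° = 8.65
Current position: (37.92, -42.55). Target: (-46.6, 25.3). Remaining: Δeast = -84.52, Δnorth = 67.85.
Bearing = atan2(-84.52, 67.85) mod 360° = 308.76°; distance = √((-84.52)² + (67.85)²) = 108.384 km.

309°, 108.4 km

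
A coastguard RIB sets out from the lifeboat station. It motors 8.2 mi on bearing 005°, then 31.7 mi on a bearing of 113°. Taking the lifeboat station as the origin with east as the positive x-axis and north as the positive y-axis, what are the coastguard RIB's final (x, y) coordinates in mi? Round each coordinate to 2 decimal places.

(29.89, -4.22)

Leg 1 (005°, 8.2 mi): east 8.2 sin 5° = 0.71, north 8.2 cos 5° = 8.17
Leg 2 (113°, 31.7 mi): east 31.7 sin 113° = 29.18, north 31.7 cos 113° = -12.39
Summing: 29.89 mi east, -4.22 mi north → (29.89, -4.22).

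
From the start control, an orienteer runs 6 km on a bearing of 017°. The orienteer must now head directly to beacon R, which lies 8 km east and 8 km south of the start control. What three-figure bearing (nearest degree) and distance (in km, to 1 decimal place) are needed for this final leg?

156°, 15.1 km

Leg 1 (017°, 6 km): east 6 sin 17° = 1.75, north 6 cos 17° = 5.74
Current position: (1.75, 5.74). Target: (8, -8). Remaining: Δeast = 6.25, Δnorth = -13.74.
Bearing = atan2(6.25, -13.74) mod 360° = 155.55°; distance = √((6.25)² + (-13.74)²) = 15.091 km.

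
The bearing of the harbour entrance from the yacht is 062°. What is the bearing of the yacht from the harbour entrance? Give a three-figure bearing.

Back-bearing = 062° + 180° = 242°.

242°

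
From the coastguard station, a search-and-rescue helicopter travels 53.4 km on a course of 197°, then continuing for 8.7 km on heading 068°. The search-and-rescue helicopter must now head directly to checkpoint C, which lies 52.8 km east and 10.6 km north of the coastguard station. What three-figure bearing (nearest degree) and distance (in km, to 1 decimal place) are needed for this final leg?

Leg 1 (197°, 53.4 km): east 53.4 sin 197° = -15.61, north 53.4 cos 197° = -51.07
Leg 2 (068°, 8.7 km): east 8.7 sin 68° = 8.07, north 8.7 cos 68° = 3.26
Current position: (-7.55, -47.81). Target: (52.8, 10.6). Remaining: Δeast = 60.35, Δnorth = 58.41.
Bearing = atan2(60.35, 58.41) mod 360° = 45.94°; distance = √((60.35)² + (58.41)²) = 83.983 km.

046°, 84.0 km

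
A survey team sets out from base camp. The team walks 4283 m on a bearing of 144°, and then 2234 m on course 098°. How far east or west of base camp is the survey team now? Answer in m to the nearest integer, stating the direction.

4730 m east

Leg 1 (144°, 4283 m): east 4283 sin 144° = 2517.48, north 4283 cos 144° = -3465.02
Leg 2 (098°, 2234 m): east 2234 sin 98° = 2212.26, north 2234 cos 98° = -310.91
Net east component: 4729.74 m.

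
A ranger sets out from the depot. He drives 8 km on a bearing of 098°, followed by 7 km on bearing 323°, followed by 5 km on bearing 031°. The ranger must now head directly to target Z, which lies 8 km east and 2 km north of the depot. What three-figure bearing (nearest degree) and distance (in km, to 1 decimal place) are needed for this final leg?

Leg 1 (098°, 8 km): east 8 sin 98° = 7.92, north 8 cos 98° = -1.11
Leg 2 (323°, 7 km): east 7 sin 323° = -4.21, north 7 cos 323° = 5.59
Leg 3 (031°, 5 km): east 5 sin 31° = 2.58, north 5 cos 31° = 4.29
Current position: (6.28, 8.76). Target: (8, 2). Remaining: Δeast = 1.72, Δnorth = -6.76.
Bearing = atan2(1.72, -6.76) mod 360° = 165.77°; distance = √((1.72)² + (-6.76)²) = 6.977 km.

166°, 7.0 km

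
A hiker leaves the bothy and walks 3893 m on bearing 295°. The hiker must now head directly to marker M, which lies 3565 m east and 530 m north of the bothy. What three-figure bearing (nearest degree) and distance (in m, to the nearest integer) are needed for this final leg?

Leg 1 (295°, 3893 m): east 3893 sin 295° = -3528.26, north 3893 cos 295° = 1645.25
Current position: (-3528.26, 1645.25). Target: (3565, 530). Remaining: Δeast = 7093.26, Δnorth = -1115.25.
Bearing = atan2(7093.26, -1115.25) mod 360° = 98.94°; distance = √((7093.26)² + (-1115.25)²) = 7180.395 m.

099°, 7180 m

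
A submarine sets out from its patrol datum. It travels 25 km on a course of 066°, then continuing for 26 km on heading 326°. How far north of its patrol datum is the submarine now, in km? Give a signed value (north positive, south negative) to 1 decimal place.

31.7 km

Leg 1 (066°, 25 km): east 25 sin 66° = 22.84, north 25 cos 66° = 10.17
Leg 2 (326°, 26 km): east 26 sin 326° = -14.54, north 26 cos 326° = 21.55
Net north component: 31.72 km.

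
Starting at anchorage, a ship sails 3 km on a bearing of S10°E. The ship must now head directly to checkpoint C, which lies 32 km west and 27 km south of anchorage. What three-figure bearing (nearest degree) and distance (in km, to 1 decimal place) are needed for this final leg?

234°, 40.4 km

Leg 1 (S10°E, 3 km): east 3 sin 170° = 0.52, north 3 cos 170° = -2.95
Current position: (0.52, -2.95). Target: (-32, -27). Remaining: Δeast = -32.52, Δnorth = -24.05.
Bearing = atan2(-32.52, -24.05) mod 360° = 233.52°; distance = √((-32.52)² + (-24.05)²) = 40.445 km.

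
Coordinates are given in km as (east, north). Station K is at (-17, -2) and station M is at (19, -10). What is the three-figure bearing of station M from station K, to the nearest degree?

103°

Δeast = 19 − -17 = 36.00; Δnorth = -10 − -2 = -8.00.
Bearing = atan2(Δeast, Δnorth) mod 360° = 102.53° ≈ 103°.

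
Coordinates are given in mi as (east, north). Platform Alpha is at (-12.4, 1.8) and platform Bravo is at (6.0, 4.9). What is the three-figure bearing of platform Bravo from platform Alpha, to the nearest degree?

080°

Δeast = 6.0 − -12.4 = 18.40; Δnorth = 4.9 − 1.8 = 3.10.
Bearing = atan2(Δeast, Δnorth) mod 360° = 80.44° ≈ 080°.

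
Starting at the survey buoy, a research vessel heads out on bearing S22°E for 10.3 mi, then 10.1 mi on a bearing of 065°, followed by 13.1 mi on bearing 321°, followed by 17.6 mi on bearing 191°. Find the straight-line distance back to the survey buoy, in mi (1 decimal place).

Leg 1 (S22°E, 10.3 mi): east 10.3 sin 158° = 3.86, north 10.3 cos 158° = -9.55
Leg 2 (065°, 10.1 mi): east 10.1 sin 65° = 9.15, north 10.1 cos 65° = 4.27
Leg 3 (321°, 13.1 mi): east 13.1 sin 321° = -8.24, north 13.1 cos 321° = 10.18
Leg 4 (191°, 17.6 mi): east 17.6 sin 191° = -3.36, north 17.6 cos 191° = -17.28
Net: 1.41 east, -12.38 north. Distance = √((1.41)² + (-12.38)²) = 12.458 mi.

12.5 mi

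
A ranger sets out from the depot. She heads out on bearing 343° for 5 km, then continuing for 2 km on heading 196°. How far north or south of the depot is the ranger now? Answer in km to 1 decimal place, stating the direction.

Leg 1 (343°, 5 km): east 5 sin 343° = -1.46, north 5 cos 343° = 4.78
Leg 2 (196°, 2 km): east 2 sin 196° = -0.55, north 2 cos 196° = -1.92
Net north component: 2.86 km.

2.9 km north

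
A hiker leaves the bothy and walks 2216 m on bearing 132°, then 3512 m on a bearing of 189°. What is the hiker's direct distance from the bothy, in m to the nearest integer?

5072 m

Leg 1 (132°, 2216 m): east 2216 sin 132° = 1646.81, north 2216 cos 132° = -1482.79
Leg 2 (189°, 3512 m): east 3512 sin 189° = -549.40, north 3512 cos 189° = -3468.76
Net: 1097.41 east, -4951.55 north. Distance = √((1097.41)² + (-4951.55)²) = 5071.706 m.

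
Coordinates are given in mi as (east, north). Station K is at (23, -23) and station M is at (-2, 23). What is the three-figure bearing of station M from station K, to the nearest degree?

Δeast = -2 − 23 = -25.00; Δnorth = 23 − -23 = 46.00.
Bearing = atan2(Δeast, Δnorth) mod 360° = 331.48° ≈ 331°.

331°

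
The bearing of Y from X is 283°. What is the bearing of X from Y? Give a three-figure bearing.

103°

Back-bearing = 283° − 180° = 103°.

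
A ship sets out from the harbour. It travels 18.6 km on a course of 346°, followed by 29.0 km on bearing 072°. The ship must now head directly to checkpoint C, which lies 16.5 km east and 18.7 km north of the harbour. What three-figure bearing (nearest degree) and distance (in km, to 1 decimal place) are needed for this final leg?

218°, 10.6 km

Leg 1 (346°, 18.6 km): east 18.6 sin 346° = -4.50, north 18.6 cos 346° = 18.05
Leg 2 (072°, 29.0 km): east 29.0 sin 72° = 27.58, north 29.0 cos 72° = 8.96
Current position: (23.08, 27.01). Target: (16.5, 18.7). Remaining: Δeast = -6.58, Δnorth = -8.31.
Bearing = atan2(-6.58, -8.31) mod 360° = 218.38°; distance = √((-6.58)² + (-8.31)²) = 10.599 km.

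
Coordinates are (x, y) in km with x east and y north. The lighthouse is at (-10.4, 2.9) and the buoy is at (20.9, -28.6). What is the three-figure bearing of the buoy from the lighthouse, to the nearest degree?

135°

Δeast = 20.9 − -10.4 = 31.30; Δnorth = -28.6 − 2.9 = -31.50.
Bearing = atan2(Δeast, Δnorth) mod 360° = 135.18° ≈ 135°.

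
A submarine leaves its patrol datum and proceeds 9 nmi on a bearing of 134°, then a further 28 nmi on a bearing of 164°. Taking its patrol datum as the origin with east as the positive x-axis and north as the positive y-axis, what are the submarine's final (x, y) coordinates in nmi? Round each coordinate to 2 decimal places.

(14.19, -33.17)

Leg 1 (134°, 9 nmi): east 9 sin 134° = 6.47, north 9 cos 134° = -6.25
Leg 2 (164°, 28 nmi): east 28 sin 164° = 7.72, north 28 cos 164° = -26.92
Summing: 14.19 nmi east, -33.17 nmi north → (14.19, -33.17).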